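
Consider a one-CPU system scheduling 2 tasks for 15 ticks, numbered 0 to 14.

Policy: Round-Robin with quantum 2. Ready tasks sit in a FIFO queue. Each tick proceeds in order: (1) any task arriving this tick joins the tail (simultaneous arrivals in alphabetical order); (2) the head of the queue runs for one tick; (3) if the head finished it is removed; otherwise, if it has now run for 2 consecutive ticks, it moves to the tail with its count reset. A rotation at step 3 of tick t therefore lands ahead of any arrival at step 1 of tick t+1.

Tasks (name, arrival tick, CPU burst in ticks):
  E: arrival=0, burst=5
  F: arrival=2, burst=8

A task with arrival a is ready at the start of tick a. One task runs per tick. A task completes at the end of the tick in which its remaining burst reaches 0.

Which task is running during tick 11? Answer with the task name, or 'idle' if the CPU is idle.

running at tick 11 = F

t=0: queue=[E] q_used=0 → run E
t=1: queue=[E] q_used=1 → run E
t=2: queue=[E,F] q_used=0 → run E
t=3: queue=[E,F] q_used=1 → run E
t=4: queue=[F,E] q_used=0 → run F
t=5: queue=[F,E] q_used=1 → run F
t=6: queue=[E,F] q_used=0 → run E
t=7: queue=[F] q_used=0 → run F
t=8: queue=[F] q_used=1 → run F
t=9: queue=[F] q_used=0 → run F
t=10: queue=[F] q_used=1 → run F
t=11: queue=[F] q_used=0 → run F
t=12: queue=[F] q_used=1 → run F
t=13: (idle)
t=14: (idle)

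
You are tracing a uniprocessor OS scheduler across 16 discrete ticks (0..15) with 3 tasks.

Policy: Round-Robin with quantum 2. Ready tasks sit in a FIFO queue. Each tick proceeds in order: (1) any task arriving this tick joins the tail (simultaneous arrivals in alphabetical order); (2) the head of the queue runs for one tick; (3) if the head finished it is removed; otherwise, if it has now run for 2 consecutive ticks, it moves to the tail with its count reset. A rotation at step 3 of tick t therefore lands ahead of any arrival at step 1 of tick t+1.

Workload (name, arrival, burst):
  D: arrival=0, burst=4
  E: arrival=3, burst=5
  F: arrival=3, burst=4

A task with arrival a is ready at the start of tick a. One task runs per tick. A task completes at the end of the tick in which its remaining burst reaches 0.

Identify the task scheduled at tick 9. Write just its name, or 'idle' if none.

t=0: queue=[D] q_used=0 → run D
t=1: queue=[D] q_used=1 → run D
t=2: queue=[D] q_used=0 → run D
t=3: queue=[D,E,F] q_used=1 → run D
t=4: queue=[E,F] q_used=0 → run E
t=5: queue=[E,F] q_used=1 → run E
t=6: queue=[F,E] q_used=0 → run F
t=7: queue=[F,E] q_used=1 → run F
t=8: queue=[E,F] q_used=0 → run E
t=9: queue=[E,F] q_used=1 → run E
t=10: queue=[F,E] q_used=0 → run F
t=11: queue=[F,E] q_used=1 → run F
t=12: queue=[E] q_used=0 → run E
t=13: (idle)
t=14: (idle)
t=15: (idle)

running at tick 9 = E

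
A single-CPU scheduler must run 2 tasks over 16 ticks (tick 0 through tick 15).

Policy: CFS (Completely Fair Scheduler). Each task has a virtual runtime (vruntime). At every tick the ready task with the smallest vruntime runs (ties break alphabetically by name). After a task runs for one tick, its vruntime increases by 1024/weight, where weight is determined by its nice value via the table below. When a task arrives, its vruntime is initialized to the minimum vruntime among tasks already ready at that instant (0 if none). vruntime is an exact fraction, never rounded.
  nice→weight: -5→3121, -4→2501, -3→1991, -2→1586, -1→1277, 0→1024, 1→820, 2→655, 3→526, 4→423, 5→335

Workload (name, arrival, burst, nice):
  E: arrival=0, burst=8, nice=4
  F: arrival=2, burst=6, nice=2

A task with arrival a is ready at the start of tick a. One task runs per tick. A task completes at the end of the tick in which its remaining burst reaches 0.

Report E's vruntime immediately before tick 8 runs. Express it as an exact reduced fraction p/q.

t=0: vr[E=0] → run E
t=1: vr[E=1024/423] → run E
t=2: vr[E=2048/423 F=2048/423] → run E
t=3: vr[E=1024/141 F=2048/423] → run F
t=4: vr[E=1024/141 F=1774592/277065] → run F
t=5: vr[E=1024/141 F=2207744/277065] → run E
t=6: vr[E=4096/423 F=2207744/277065] → run F
t=7: vr[E=4096/423 F=2640896/277065] → run F
t=8: vr[E=4096/423 F=3074048/277065] → run E
t=9: vr[E=5120/423 F=3074048/277065] → run F
t=10: vr[E=5120/423 F=701440/55413] → run E
t=11: vr[E=2048/141 F=701440/55413] → run F
t=12: vr[E=2048/141] → run E
t=13: vr[E=7168/423] → run E
t=14: (idle)
t=15: (idle)

vruntime(E, start of tick 8) = 4096/423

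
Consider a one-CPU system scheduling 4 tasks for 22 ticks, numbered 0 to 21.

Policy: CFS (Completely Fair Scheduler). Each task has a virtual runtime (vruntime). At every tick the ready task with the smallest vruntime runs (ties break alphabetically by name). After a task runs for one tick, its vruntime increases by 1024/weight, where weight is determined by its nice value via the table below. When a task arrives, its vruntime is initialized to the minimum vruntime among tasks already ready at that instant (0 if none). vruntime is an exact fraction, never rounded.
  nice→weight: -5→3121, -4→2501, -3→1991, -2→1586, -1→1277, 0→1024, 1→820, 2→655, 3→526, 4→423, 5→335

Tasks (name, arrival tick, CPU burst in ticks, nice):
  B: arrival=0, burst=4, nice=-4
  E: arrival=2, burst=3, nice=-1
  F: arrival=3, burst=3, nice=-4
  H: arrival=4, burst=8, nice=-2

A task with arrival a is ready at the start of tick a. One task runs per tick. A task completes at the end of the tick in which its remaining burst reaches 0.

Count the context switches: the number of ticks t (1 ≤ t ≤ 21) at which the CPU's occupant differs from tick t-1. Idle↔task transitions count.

t=0: vr[B=0] → run B
t=1: vr[B=1024/2501] → run B
t=2: vr[B=2048/2501 E=2048/2501] → run B
t=3: vr[B=3072/2501 E=2048/2501 F=2048/2501] → run E
t=4: vr[B=3072/2501 E=5176320/3193777 F=2048/2501 H=2048/2501] → run F
t=5: vr[B=3072/2501 E=5176320/3193777 F=3072/2501 H=2048/2501] → run H
t=6: vr[B=3072/2501 E=5176320/3193777 F=3072/2501 H=47616/32513] → run B
t=7: vr[E=5176320/3193777 F=3072/2501 H=47616/32513] → run F
t=8: vr[E=5176320/3193777 F=4096/2501 H=47616/32513] → run H
t=9: vr[E=5176320/3193777 F=4096/2501 H=68608/32513] → run E
t=10: vr[E=7737344/3193777 F=4096/2501 H=68608/32513] → run F
t=11: vr[E=7737344/3193777 H=68608/32513] → run H
t=12: vr[E=7737344/3193777 H=89600/32513] → run E
t=13: vr[H=89600/32513] → run H
t=14: vr[H=110592/32513] → run H
t=15: vr[H=131584/32513] → run H
t=16: vr[H=152576/32513] → run H
t=17: vr[H=173568/32513] → run H
t=18: (idle)
t=19: (idle)
t=20: (idle)
t=21: (idle)

context switches = 12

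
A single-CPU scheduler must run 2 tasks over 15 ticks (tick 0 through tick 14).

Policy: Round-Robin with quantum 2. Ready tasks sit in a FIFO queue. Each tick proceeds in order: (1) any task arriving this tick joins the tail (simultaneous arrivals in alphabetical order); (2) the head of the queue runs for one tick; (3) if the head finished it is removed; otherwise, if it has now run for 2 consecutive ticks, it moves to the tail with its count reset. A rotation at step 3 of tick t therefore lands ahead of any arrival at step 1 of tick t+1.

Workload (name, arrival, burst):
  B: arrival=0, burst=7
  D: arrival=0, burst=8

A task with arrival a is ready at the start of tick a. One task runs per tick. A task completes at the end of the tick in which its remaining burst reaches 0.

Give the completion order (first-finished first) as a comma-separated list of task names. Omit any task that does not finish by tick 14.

completion order = B, D

t=0: queue=[B,D] q_used=0 → run B
t=1: queue=[B,D] q_used=1 → run B
t=2: queue=[D,B] q_used=0 → run D
t=3: queue=[D,B] q_used=1 → run D
t=4: queue=[B,D] q_used=0 → run B
t=5: queue=[B,D] q_used=1 → run B
t=6: queue=[D,B] q_used=0 → run D
t=7: queue=[D,B] q_used=1 → run D
t=8: queue=[B,D] q_used=0 → run B
t=9: queue=[B,D] q_used=1 → run B
t=10: queue=[D,B] q_used=0 → run D
t=11: queue=[D,B] q_used=1 → run D
t=12: queue=[B,D] q_used=0 → run B
t=13: queue=[D] q_used=0 → run D
t=14: queue=[D] q_used=1 → run D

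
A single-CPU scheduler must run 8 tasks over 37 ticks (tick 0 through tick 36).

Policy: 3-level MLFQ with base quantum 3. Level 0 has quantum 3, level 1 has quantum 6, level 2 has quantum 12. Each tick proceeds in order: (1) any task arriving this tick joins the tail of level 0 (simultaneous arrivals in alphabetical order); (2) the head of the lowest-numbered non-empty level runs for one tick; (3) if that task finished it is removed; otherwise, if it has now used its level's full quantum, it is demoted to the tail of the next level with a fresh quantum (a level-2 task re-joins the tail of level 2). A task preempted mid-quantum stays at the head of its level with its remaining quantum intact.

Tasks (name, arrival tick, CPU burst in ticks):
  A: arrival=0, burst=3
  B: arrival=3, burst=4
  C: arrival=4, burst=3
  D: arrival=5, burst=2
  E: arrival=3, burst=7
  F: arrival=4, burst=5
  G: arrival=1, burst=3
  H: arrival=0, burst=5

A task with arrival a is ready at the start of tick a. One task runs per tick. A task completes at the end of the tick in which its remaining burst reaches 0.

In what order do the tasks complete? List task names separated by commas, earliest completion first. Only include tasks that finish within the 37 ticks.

completion order = A, G, C, D, H, B, E, F

t=0: L0/L1/L2 = AH/-/- → run A
t=1: L0/L1/L2 = AHG/-/- → run A
t=2: L0/L1/L2 = AHG/-/- → run A
t=3: L0/L1/L2 = HGBE/-/- → run H
t=4: L0/L1/L2 = HGBECF/-/- → run H
t=5: L0/L1/L2 = HGBECFD/-/- → run H
t=6: L0/L1/L2 = GBECFD/H/- → run G
t=7: L0/L1/L2 = GBECFD/H/- → run G
t=8: L0/L1/L2 = GBECFD/H/- → run G
t=9: L0/L1/L2 = BECFD/H/- → run B
t=10: L0/L1/L2 = BECFD/H/- → run B
t=11: L0/L1/L2 = BECFD/H/- → run B
t=12: L0/L1/L2 = ECFD/HB/- → run E
t=13: L0/L1/L2 = ECFD/HB/- → run E
t=14: L0/L1/L2 = ECFD/HB/- → run E
t=15: L0/L1/L2 = CFD/HBE/- → run C
t=16: L0/L1/L2 = CFD/HBE/- → run C
t=17: L0/L1/L2 = CFD/HBE/- → run C
t=18: L0/L1/L2 = FD/HBE/- → run F
t=19: L0/L1/L2 = FD/HBE/- → run F
t=20: L0/L1/L2 = FD/HBE/- → run F
t=21: L0/L1/L2 = D/HBEF/- → run D
t=22: L0/L1/L2 = D/HBEF/- → run D
t=23: L0/L1/L2 = -/HBEF/- → run H
t=24: L0/L1/L2 = -/HBEF/- → run H
t=25: L0/L1/L2 = -/BEF/- → run B
t=26: L0/L1/L2 = -/EF/- → run E
t=27: L0/L1/L2 = -/EF/- → run E
t=28: L0/L1/L2 = -/EF/- → run E
t=29: L0/L1/L2 = -/EF/- → run E
t=30: L0/L1/L2 = -/F/- → run F
t=31: L0/L1/L2 = -/F/- → run F
t=32: (idle)
t=33: (idle)
t=34: (idle)
t=35: (idle)
t=36: (idle)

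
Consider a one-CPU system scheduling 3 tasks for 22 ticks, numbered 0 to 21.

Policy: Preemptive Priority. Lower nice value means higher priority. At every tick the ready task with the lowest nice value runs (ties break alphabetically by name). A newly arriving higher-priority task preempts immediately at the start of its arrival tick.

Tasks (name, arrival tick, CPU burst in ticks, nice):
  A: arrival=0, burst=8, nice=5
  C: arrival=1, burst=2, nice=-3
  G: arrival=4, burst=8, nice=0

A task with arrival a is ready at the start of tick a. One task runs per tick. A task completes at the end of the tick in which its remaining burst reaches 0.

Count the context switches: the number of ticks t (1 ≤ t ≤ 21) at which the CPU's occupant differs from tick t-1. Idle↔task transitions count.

context switches = 5

t=0: ready={A} → run A
t=1: ready={A,C} → run C
t=2: ready={A,C} → run C
t=3: ready={A} → run A
t=4: ready={A,G} → run G
t=5: ready={A,G} → run G
t=6: ready={A,G} → run G
t=7: ready={A,G} → run G
t=8: ready={A,G} → run G
t=9: ready={A,G} → run G
t=10: ready={A,G} → run G
t=11: ready={A,G} → run G
t=12: ready={A} → run A
t=13: ready={A} → run A
t=14: ready={A} → run A
t=15: ready={A} → run A
t=16: ready={A} → run A
t=17: ready={A} → run A
t=18: (idle)
t=19: (idle)
t=20: (idle)
t=21: (idle)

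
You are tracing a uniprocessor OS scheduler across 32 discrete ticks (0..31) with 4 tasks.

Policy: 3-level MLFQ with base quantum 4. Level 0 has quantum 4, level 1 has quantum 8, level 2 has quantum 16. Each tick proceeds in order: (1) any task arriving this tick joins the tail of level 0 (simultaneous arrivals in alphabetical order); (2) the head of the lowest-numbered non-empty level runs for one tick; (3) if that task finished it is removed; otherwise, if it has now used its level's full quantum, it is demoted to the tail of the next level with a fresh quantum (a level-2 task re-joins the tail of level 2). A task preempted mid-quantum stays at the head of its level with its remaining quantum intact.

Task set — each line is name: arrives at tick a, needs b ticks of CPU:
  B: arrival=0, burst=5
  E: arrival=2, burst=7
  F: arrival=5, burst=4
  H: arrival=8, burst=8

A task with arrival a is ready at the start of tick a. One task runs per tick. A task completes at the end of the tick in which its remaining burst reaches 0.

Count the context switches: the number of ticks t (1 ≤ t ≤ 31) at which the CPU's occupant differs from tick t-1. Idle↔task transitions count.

t=0: L0/L1/L2 = B/-/- → run B
t=1: L0/L1/L2 = B/-/- → run B
t=2: L0/L1/L2 = BE/-/- → run B
t=3: L0/L1/L2 = BE/-/- → run B
t=4: L0/L1/L2 = E/B/- → run E
t=5: L0/L1/L2 = EF/B/- → run E
t=6: L0/L1/L2 = EF/B/- → run E
t=7: L0/L1/L2 = EF/B/- → run E
t=8: L0/L1/L2 = FH/BE/- → run F
t=9: L0/L1/L2 = FH/BE/- → run F
t=10: L0/L1/L2 = FH/BE/- → run F
t=11: L0/L1/L2 = FH/BE/- → run F
t=12: L0/L1/L2 = H/BE/- → run H
t=13: L0/L1/L2 = H/BE/- → run H
t=14: L0/L1/L2 = H/BE/- → run H
t=15: L0/L1/L2 = H/BE/- → run H
t=16: L0/L1/L2 = -/BEH/- → run B
t=17: L0/L1/L2 = -/EH/- → run E
t=18: L0/L1/L2 = -/EH/- → run E
t=19: L0/L1/L2 = -/EH/- → run E
t=20: L0/L1/L2 = -/H/- → run H
t=21: L0/L1/L2 = -/H/- → run H
t=22: L0/L1/L2 = -/H/- → run H
t=23: L0/L1/L2 = -/H/- → run H
t=24: (idle)
t=25: (idle)
t=26: (idle)
t=27: (idle)
t=28: (idle)
t=29: (idle)
t=30: (idle)
t=31: (idle)

context switches = 7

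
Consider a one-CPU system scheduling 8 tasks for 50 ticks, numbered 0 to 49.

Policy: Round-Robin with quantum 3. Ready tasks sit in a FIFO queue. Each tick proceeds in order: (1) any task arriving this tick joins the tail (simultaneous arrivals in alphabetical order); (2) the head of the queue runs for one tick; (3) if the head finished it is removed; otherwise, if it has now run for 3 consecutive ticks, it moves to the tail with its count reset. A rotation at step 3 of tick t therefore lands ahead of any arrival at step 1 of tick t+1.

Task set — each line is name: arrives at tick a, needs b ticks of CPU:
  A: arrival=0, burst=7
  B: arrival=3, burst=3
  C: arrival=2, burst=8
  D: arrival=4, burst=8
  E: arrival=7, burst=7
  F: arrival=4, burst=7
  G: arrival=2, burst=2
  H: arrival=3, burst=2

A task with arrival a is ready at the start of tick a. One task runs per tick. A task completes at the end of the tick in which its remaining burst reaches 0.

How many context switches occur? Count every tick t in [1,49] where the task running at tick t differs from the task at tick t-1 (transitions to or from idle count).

t=0: queue=[A] q_used=0 → run A
t=1: queue=[A] q_used=1 → run A
t=2: queue=[A,C,G] q_used=2 → run A
t=3: queue=[C,G,A,B,H] q_used=0 → run C
t=4: queue=[C,G,A,B,H,D,F] q_used=1 → run C
t=5: queue=[C,G,A,B,H,D,F] q_used=2 → run C
t=6: queue=[G,A,B,H,D,F,C] q_used=0 → run G
t=7: queue=[G,A,B,H,D,F,C,E] q_used=1 → run G
t=8: queue=[A,B,H,D,F,C,E] q_used=0 → run A
t=9: queue=[A,B,H,D,F,C,E] q_used=1 → run A
t=10: queue=[A,B,H,D,F,C,E] q_used=2 → run A
t=11: queue=[B,H,D,F,C,E,A] q_used=0 → run B
t=12: queue=[B,H,D,F,C,E,A] q_used=1 → run B
t=13: queue=[B,H,D,F,C,E,A] q_used=2 → run B
t=14: queue=[H,D,F,C,E,A] q_used=0 → run H
t=15: queue=[H,D,F,C,E,A] q_used=1 → run H
t=16: queue=[D,F,C,E,A] q_used=0 → run D
t=17: queue=[D,F,C,E,A] q_used=1 → run D
t=18: queue=[D,F,C,E,A] q_used=2 → run D
t=19: queue=[F,C,E,A,D] q_used=0 → run F
t=20: queue=[F,C,E,A,D] q_used=1 → run F
t=21: queue=[F,C,E,A,D] q_used=2 → run F
t=22: queue=[C,E,A,D,F] q_used=0 → run C
t=23: queue=[C,E,A,D,F] q_used=1 → run C
t=24: queue=[C,E,A,D,F] q_used=2 → run C
t=25: queue=[E,A,D,F,C] q_used=0 → run E
t=26: queue=[E,A,D,F,C] q_used=1 → run E
t=27: queue=[E,A,D,F,C] q_used=2 → run E
t=28: queue=[A,D,F,C,E] q_used=0 → run A
t=29: queue=[D,F,C,E] q_used=0 → run D
t=30: queue=[D,F,C,E] q_used=1 → run D
t=31: queue=[D,F,C,E] q_used=2 → run D
t=32: queue=[F,C,E,D] q_used=0 → run F
t=33: queue=[F,C,E,D] q_used=1 → run F
t=34: queue=[F,C,E,D] q_used=2 → run F
t=35: queue=[C,E,D,F] q_used=0 → run C
t=36: queue=[C,E,D,F] q_used=1 → run C
t=37: queue=[E,D,F] q_used=0 → run E
t=38: queue=[E,D,F] q_used=1 → run E
t=39: queue=[E,D,F] q_used=2 → run E
t=40: queue=[D,F,E] q_used=0 → run D
t=41: queue=[D,F,E] q_used=1 → run D
t=42: queue=[F,E] q_used=0 → run F
t=43: queue=[E] q_used=0 → run E
t=44: (idle)
t=45: (idle)
t=46: (idle)
t=47: (idle)
t=48: (idle)
t=49: (idle)

context switches = 18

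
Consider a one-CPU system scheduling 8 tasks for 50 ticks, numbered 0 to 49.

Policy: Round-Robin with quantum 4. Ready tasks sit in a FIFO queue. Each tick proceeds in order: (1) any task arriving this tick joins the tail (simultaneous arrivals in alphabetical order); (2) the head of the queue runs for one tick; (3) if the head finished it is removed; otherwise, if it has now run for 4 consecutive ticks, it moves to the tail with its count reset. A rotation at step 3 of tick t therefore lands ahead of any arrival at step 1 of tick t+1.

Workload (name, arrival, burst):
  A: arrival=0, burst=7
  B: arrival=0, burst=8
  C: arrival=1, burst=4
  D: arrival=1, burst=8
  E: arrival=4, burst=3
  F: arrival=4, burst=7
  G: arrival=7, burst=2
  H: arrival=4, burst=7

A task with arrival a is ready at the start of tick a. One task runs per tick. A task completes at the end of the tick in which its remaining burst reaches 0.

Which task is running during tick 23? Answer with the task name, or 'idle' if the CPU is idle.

running at tick 23 = F

t=0: queue=[A,B] q_used=0 → run A
t=1: queue=[A,B,C,D] q_used=1 → run A
t=2: queue=[A,B,C,D] q_used=2 → run A
t=3: queue=[A,B,C,D] q_used=3 → run A
t=4: queue=[B,C,D,A,E,F,H] q_used=0 → run B
t=5: queue=[B,C,D,A,E,F,H] q_used=1 → run B
t=6: queue=[B,C,D,A,E,F,H] q_used=2 → run B
t=7: queue=[B,C,D,A,E,F,H,G] q_used=3 → run B
t=8: queue=[C,D,A,E,F,H,G,B] q_used=0 → run C
t=9: queue=[C,D,A,E,F,H,G,B] q_used=1 → run C
t=10: queue=[C,D,A,E,F,H,G,B] q_used=2 → run C
t=11: queue=[C,D,A,E,F,H,G,B] q_used=3 → run C
t=12: queue=[D,A,E,F,H,G,B] q_used=0 → run D
t=13: queue=[D,A,E,F,H,G,B] q_used=1 → run D
t=14: queue=[D,A,E,F,H,G,B] q_used=2 → run D
t=15: queue=[D,A,E,F,H,G,B] q_used=3 → run D
t=16: queue=[A,E,F,H,G,B,D] q_used=0 → run A
t=17: queue=[A,E,F,H,G,B,D] q_used=1 → run A
t=18: queue=[A,E,F,H,G,B,D] q_used=2 → run A
t=19: queue=[E,F,H,G,B,D] q_used=0 → run E
t=20: queue=[E,F,H,G,B,D] q_used=1 → run E
t=21: queue=[E,F,H,G,B,D] q_used=2 → run E
t=22: queue=[F,H,G,B,D] q_used=0 → run F
t=23: queue=[F,H,G,B,D] q_used=1 → run F
t=24: queue=[F,H,G,B,D] q_used=2 → run F
t=25: queue=[F,H,G,B,D] q_used=3 → run F
t=26: queue=[H,G,B,D,F] q_used=0 → run H
t=27: queue=[H,G,B,D,F] q_used=1 → run H
t=28: queue=[H,G,B,D,F] q_used=2 → run H
t=29: queue=[H,G,B,D,F] q_used=3 → run H
t=30: queue=[G,B,D,F,H] q_used=0 → run G
t=31: queue=[G,B,D,F,H] q_used=1 → run G
t=32: queue=[B,D,F,H] q_used=0 → run B
t=33: queue=[B,D,F,H] q_used=1 → run B
t=34: queue=[B,D,F,H] q_used=2 → run B
t=35: queue=[B,D,F,H] q_used=3 → run B
t=36: queue=[D,F,H] q_used=0 → run D
t=37: queue=[D,F,H] q_used=1 → run D
t=38: queue=[D,F,H] q_used=2 → run D
t=39: queue=[D,F,H] q_used=3 → run D
t=40: queue=[F,H] q_used=0 → run F
t=41: queue=[F,H] q_used=1 → run F
t=42: queue=[F,H] q_used=2 → run F
t=43: queue=[H] q_used=0 → run H
t=44: queue=[H] q_used=1 → run H
t=45: queue=[H] q_used=2 → run H
t=46: (idle)
t=47: (idle)
t=48: (idle)
t=49: (idle)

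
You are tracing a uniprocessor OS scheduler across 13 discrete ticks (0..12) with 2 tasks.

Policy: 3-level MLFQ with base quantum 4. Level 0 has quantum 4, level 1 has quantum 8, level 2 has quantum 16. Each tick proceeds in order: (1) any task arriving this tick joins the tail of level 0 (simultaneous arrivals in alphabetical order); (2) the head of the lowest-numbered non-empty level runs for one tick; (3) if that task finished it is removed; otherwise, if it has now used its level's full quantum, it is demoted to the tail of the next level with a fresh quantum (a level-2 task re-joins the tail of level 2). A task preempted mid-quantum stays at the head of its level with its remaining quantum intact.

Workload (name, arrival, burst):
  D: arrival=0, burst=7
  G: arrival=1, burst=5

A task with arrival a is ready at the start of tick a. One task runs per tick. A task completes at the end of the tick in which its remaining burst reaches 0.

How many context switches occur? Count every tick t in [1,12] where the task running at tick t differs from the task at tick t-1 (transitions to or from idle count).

context switches = 4

t=0: L0/L1/L2 = D/-/- → run D
t=1: L0/L1/L2 = DG/-/- → run D
t=2: L0/L1/L2 = DG/-/- → run D
t=3: L0/L1/L2 = DG/-/- → run D
t=4: L0/L1/L2 = G/D/- → run G
t=5: L0/L1/L2 = G/D/- → run G
t=6: L0/L1/L2 = G/D/- → run G
t=7: L0/L1/L2 = G/D/- → run G
t=8: L0/L1/L2 = -/DG/- → run D
t=9: L0/L1/L2 = -/DG/- → run D
t=10: L0/L1/L2 = -/DG/- → run D
t=11: L0/L1/L2 = -/G/- → run G
t=12: (idle)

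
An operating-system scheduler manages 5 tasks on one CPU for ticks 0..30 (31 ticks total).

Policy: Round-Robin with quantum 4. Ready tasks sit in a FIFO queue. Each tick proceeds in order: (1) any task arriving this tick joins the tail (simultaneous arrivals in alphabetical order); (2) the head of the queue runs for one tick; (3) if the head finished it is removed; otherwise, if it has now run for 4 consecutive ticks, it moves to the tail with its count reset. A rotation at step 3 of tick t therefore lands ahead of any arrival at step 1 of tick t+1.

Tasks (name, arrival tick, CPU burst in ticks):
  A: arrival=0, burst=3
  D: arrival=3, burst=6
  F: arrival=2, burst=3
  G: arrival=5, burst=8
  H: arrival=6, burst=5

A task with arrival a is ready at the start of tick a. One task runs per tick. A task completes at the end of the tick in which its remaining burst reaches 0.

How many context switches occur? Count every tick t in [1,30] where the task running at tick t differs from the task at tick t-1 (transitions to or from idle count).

t=0: queue=[A] q_used=0 → run A
t=1: queue=[A] q_used=1 → run A
t=2: queue=[A,F] q_used=2 → run A
t=3: queue=[F,D] q_used=0 → run F
t=4: queue=[F,D] q_used=1 → run F
t=5: queue=[F,D,G] q_used=2 → run F
t=6: queue=[D,G,H] q_used=0 → run D
t=7: queue=[D,G,H] q_used=1 → run D
t=8: queue=[D,G,H] q_used=2 → run D
t=9: queue=[D,G,H] q_used=3 → run D
t=10: queue=[G,H,D] q_used=0 → run G
t=11: queue=[G,H,D] q_used=1 → run G
t=12: queue=[G,H,D] q_used=2 → run G
t=13: queue=[G,H,D] q_used=3 → run G
t=14: queue=[H,D,G] q_used=0 → run H
t=15: queue=[H,D,G] q_used=1 → run H
t=16: queue=[H,D,G] q_used=2 → run H
t=17: queue=[H,D,G] q_used=3 → run H
t=18: queue=[D,G,H] q_used=0 → run D
t=19: queue=[D,G,H] q_used=1 → run D
t=20: queue=[G,H] q_used=0 → run G
t=21: queue=[G,H] q_used=1 → run G
t=22: queue=[G,H] q_used=2 → run G
t=23: queue=[G,H] q_used=3 → run G
t=24: queue=[H] q_used=0 → run H
t=25: (idle)
t=26: (idle)
t=27: (idle)
t=28: (idle)
t=29: (idle)
t=30: (idle)

context switches = 8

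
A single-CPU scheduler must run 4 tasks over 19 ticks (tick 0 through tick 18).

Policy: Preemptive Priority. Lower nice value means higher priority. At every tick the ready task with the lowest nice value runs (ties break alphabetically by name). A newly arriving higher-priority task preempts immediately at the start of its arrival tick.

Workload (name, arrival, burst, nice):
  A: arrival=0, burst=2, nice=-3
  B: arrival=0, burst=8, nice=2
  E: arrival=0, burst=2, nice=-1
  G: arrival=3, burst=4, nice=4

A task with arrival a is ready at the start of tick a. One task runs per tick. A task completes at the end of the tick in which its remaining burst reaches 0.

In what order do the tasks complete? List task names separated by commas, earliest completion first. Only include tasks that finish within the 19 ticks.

completion order = A, E, B, G

t=0: ready={A,B,E} → run A
t=1: ready={A,B,E} → run A
t=2: ready={B,E} → run E
t=3: ready={B,E,G} → run E
t=4: ready={B,G} → run B
t=5: ready={B,G} → run B
t=6: ready={B,G} → run B
t=7: ready={B,G} → run B
t=8: ready={B,G} → run B
t=9: ready={B,G} → run B
t=10: ready={B,G} → run B
t=11: ready={B,G} → run B
t=12: ready={G} → run G
t=13: ready={G} → run G
t=14: ready={G} → run G
t=15: ready={G} → run G
t=16: (idle)
t=17: (idle)
t=18: (idle)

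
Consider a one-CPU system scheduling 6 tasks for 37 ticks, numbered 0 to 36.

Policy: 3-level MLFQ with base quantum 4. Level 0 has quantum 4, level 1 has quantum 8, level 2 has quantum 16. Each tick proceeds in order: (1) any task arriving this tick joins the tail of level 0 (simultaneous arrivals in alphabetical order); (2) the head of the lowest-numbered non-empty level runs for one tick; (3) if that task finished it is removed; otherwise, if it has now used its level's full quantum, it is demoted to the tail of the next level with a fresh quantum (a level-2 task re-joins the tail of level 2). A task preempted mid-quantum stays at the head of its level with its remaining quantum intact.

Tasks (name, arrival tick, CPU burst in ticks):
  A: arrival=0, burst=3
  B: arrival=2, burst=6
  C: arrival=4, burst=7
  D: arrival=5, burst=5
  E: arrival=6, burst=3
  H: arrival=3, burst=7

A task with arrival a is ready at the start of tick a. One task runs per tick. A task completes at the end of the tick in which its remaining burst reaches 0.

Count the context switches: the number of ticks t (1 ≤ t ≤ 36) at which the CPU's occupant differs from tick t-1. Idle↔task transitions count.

t=0: L0/L1/L2 = A/-/- → run A
t=1: L0/L1/L2 = A/-/- → run A
t=2: L0/L1/L2 = AB/-/- → run A
t=3: L0/L1/L2 = BH/-/- → run B
t=4: L0/L1/L2 = BHC/-/- → run B
t=5: L0/L1/L2 = BHCD/-/- → run B
t=6: L0/L1/L2 = BHCDE/-/- → run B
t=7: L0/L1/L2 = HCDE/B/- → run H
t=8: L0/L1/L2 = HCDE/B/- → run H
t=9: L0/L1/L2 = HCDE/B/- → run H
t=10: L0/L1/L2 = HCDE/B/- → run H
t=11: L0/L1/L2 = CDE/BH/- → run C
t=12: L0/L1/L2 = CDE/BH/- → run C
t=13: L0/L1/L2 = CDE/BH/- → run C
t=14: L0/L1/L2 = CDE/BH/- → run C
t=15: L0/L1/L2 = DE/BHC/- → run D
t=16: L0/L1/L2 = DE/BHC/- → run D
t=17: L0/L1/L2 = DE/BHC/- → run D
t=18: L0/L1/L2 = DE/BHC/- → run D
t=19: L0/L1/L2 = E/BHCD/- → run E
t=20: L0/L1/L2 = E/BHCD/- → run E
t=21: L0/L1/L2 = E/BHCD/- → run E
t=22: L0/L1/L2 = -/BHCD/- → run B
t=23: L0/L1/L2 = -/BHCD/- → run B
t=24: L0/L1/L2 = -/HCD/- → run H
t=25: L0/L1/L2 = -/HCD/- → run H
t=26: L0/L1/L2 = -/HCD/- → run H
t=27: L0/L1/L2 = -/CD/- → run C
t=28: L0/L1/L2 = -/CD/- → run C
t=29: L0/L1/L2 = -/CD/- → run C
t=30: L0/L1/L2 = -/D/- → run D
t=31: (idle)
t=32: (idle)
t=33: (idle)
t=34: (idle)
t=35: (idle)
t=36: (idle)

context switches = 10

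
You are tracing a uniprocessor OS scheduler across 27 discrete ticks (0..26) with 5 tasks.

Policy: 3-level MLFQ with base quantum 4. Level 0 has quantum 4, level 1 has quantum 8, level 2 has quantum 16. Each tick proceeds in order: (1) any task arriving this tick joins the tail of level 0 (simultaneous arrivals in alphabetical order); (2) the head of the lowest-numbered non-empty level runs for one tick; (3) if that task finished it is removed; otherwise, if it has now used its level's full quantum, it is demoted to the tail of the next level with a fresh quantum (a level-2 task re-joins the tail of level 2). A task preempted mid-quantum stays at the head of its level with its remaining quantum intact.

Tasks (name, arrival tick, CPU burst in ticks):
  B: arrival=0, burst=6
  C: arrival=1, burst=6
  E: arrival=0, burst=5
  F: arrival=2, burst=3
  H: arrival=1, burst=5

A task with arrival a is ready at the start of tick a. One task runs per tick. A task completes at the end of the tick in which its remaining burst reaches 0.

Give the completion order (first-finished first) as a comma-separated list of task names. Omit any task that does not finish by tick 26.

t=0: L0/L1/L2 = BE/-/- → run B
t=1: L0/L1/L2 = BECH/-/- → run B
t=2: L0/L1/L2 = BECHF/-/- → run B
t=3: L0/L1/L2 = BECHF/-/- → run B
t=4: L0/L1/L2 = ECHF/B/- → run E
t=5: L0/L1/L2 = ECHF/B/- → run E
t=6: L0/L1/L2 = ECHF/B/- → run E
t=7: L0/L1/L2 = ECHF/B/- → run E
t=8: L0/L1/L2 = CHF/BE/- → run C
t=9: L0/L1/L2 = CHF/BE/- → run C
t=10: L0/L1/L2 = CHF/BE/- → run C
t=11: L0/L1/L2 = CHF/BE/- → run C
t=12: L0/L1/L2 = HF/BEC/- → run H
t=13: L0/L1/L2 = HF/BEC/- → run H
t=14: L0/L1/L2 = HF/BEC/- → run H
t=15: L0/L1/L2 = HF/BEC/- → run H
t=16: L0/L1/L2 = F/BECH/- → run F
t=17: L0/L1/L2 = F/BECH/- → run F
t=18: L0/L1/L2 = F/BECH/- → run F
t=19: L0/L1/L2 = -/BECH/- → run B
t=20: L0/L1/L2 = -/BECH/- → run B
t=21: L0/L1/L2 = -/ECH/- → run E
t=22: L0/L1/L2 = -/CH/- → run C
t=23: L0/L1/L2 = -/CH/- → run C
t=24: L0/L1/L2 = -/H/- → run H
t=25: (idle)
t=26: (idle)

completion order = F, B, E, C, H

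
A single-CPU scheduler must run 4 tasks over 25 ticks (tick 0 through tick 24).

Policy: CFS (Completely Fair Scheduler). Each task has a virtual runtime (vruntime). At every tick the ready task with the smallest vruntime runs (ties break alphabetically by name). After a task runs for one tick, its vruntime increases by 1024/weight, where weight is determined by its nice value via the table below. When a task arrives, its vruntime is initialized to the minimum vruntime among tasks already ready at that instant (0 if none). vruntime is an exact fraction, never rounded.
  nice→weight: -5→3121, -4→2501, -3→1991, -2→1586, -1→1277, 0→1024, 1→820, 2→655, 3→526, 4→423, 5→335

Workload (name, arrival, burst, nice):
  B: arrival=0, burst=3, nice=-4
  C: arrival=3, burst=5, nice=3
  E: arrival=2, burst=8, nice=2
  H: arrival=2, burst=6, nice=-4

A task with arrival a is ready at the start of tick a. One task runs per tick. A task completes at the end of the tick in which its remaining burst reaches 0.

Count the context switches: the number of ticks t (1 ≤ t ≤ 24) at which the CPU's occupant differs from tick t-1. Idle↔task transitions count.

t=0: vr[B=0] → run B
t=1: vr[B=1024/2501] → run B
t=2: vr[B=2048/2501 E=2048/2501 H=2048/2501] → run B
t=3: vr[C=2048/2501 E=2048/2501 H=2048/2501] → run C
t=4: vr[C=1819136/657763 E=2048/2501 H=2048/2501] → run E
t=5: vr[C=1819136/657763 E=3902464/1638155 H=2048/2501] → run H
t=6: vr[C=1819136/657763 E=3902464/1638155 H=3072/2501] → run H
t=7: vr[C=1819136/657763 E=3902464/1638155 H=4096/2501] → run H
t=8: vr[C=1819136/657763 E=3902464/1638155 H=5120/2501] → run H
t=9: vr[C=1819136/657763 E=3902464/1638155 H=6144/2501] → run E
t=10: vr[C=1819136/657763 E=6463488/1638155 H=6144/2501] → run H
t=11: vr[C=1819136/657763 E=6463488/1638155 H=7168/2501] → run C
t=12: vr[C=3099648/657763 E=6463488/1638155 H=7168/2501] → run H
t=13: vr[C=3099648/657763 E=6463488/1638155] → run E
t=14: vr[C=3099648/657763 E=9024512/1638155] → run C
t=15: vr[C=4380160/657763 E=9024512/1638155] → run E
t=16: vr[C=4380160/657763 E=11585536/1638155] → run C
t=17: vr[C=5660672/657763 E=11585536/1638155] → run E
t=18: vr[C=5660672/657763 E=2829312/327631] → run C
t=19: vr[E=2829312/327631] → run E
t=20: vr[E=16707584/1638155] → run E
t=21: vr[E=19268608/1638155] → run E
t=22: (idle)
t=23: (idle)
t=24: (idle)

context switches = 15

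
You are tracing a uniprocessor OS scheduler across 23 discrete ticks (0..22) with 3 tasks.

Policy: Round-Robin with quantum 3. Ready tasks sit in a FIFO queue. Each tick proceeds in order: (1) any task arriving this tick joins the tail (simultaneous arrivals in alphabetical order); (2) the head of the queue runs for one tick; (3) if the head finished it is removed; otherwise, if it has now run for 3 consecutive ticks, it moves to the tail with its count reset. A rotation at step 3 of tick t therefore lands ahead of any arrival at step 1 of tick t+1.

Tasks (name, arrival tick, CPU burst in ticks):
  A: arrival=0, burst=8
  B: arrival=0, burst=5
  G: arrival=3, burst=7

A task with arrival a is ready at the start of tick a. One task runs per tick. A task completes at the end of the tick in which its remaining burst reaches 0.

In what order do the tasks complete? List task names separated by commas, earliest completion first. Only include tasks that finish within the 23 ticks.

t=0: queue=[A,B] q_used=0 → run A
t=1: queue=[A,B] q_used=1 → run A
t=2: queue=[A,B] q_used=2 → run A
t=3: queue=[B,A,G] q_used=0 → run B
t=4: queue=[B,A,G] q_used=1 → run B
t=5: queue=[B,A,G] q_used=2 → run B
t=6: queue=[A,G,B] q_used=0 → run A
t=7: queue=[A,G,B] q_used=1 → run A
t=8: queue=[A,G,B] q_used=2 → run A
t=9: queue=[G,B,A] q_used=0 → run G
t=10: queue=[G,B,A] q_used=1 → run G
t=11: queue=[G,B,A] q_used=2 → run G
t=12: queue=[B,A,G] q_used=0 → run B
t=13: queue=[B,A,G] q_used=1 → run B
t=14: queue=[A,G] q_used=0 → run A
t=15: queue=[A,G] q_used=1 → run A
t=16: queue=[G] q_used=0 → run G
t=17: queue=[G] q_used=1 → run G
t=18: queue=[G] q_used=2 → run G
t=19: queue=[G] q_used=0 → run G
t=20: (idle)
t=21: (idle)
t=22: (idle)

completion order = B, A, G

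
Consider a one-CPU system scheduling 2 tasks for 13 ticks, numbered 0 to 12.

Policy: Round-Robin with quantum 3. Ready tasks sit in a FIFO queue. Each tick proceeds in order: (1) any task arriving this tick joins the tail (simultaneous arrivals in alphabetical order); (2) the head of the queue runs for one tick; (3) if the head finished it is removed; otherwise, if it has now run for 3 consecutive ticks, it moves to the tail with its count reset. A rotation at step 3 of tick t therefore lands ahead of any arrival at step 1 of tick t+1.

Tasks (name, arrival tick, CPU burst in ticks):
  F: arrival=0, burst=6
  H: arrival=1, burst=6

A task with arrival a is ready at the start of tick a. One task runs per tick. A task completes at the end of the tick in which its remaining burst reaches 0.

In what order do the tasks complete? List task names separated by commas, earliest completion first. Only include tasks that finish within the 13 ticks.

completion order = F, H

t=0: queue=[F] q_used=0 → run F
t=1: queue=[F,H] q_used=1 → run F
t=2: queue=[F,H] q_used=2 → run F
t=3: queue=[H,F] q_used=0 → run H
t=4: queue=[H,F] q_used=1 → run H
t=5: queue=[H,F] q_used=2 → run H
t=6: queue=[F,H] q_used=0 → run F
t=7: queue=[F,H] q_used=1 → run F
t=8: queue=[F,H] q_used=2 → run F
t=9: queue=[H] q_used=0 → run H
t=10: queue=[H] q_used=1 → run H
t=11: queue=[H] q_used=2 → run H
t=12: (idle)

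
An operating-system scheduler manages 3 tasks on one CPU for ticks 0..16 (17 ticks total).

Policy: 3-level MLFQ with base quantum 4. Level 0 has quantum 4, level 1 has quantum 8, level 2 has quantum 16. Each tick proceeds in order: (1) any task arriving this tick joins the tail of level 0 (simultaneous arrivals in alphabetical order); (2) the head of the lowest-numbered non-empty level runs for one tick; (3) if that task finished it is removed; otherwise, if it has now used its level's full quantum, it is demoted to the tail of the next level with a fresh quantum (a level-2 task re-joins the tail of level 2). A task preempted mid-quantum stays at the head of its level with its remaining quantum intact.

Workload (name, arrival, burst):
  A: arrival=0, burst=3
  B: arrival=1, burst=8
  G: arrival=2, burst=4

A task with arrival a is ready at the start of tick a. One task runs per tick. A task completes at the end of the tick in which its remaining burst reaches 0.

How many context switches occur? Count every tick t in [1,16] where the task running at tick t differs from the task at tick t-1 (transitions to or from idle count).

t=0: L0/L1/L2 = A/-/- → run A
t=1: L0/L1/L2 = AB/-/- → run A
t=2: L0/L1/L2 = ABG/-/- → run A
t=3: L0/L1/L2 = BG/-/- → run B
t=4: L0/L1/L2 = BG/-/- → run B
t=5: L0/L1/L2 = BG/-/- → run B
t=6: L0/L1/L2 = BG/-/- → run B
t=7: L0/L1/L2 = G/B/- → run G
t=8: L0/L1/L2 = G/B/- → run G
t=9: L0/L1/L2 = G/B/- → run G
t=10: L0/L1/L2 = G/B/- → run G
t=11: L0/L1/L2 = -/B/- → run B
t=12: L0/L1/L2 = -/B/- → run B
t=13: L0/L1/L2 = -/B/- → run B
t=14: L0/L1/L2 = -/B/- → run B
t=15: (idle)
t=16: (idle)

context switches = 4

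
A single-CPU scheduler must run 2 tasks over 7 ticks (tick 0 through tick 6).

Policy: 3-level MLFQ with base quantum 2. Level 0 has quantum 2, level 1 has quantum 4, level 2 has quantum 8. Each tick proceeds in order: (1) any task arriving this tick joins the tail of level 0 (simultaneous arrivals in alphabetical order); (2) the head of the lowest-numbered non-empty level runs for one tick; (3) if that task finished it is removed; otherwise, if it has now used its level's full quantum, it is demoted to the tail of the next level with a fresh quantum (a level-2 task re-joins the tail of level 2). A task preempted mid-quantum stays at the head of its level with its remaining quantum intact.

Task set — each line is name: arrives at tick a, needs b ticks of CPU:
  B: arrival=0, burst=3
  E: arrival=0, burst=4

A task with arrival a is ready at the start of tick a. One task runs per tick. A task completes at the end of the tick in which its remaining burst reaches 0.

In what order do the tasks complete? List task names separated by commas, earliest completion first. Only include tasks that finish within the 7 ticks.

t=0: L0/L1/L2 = BE/-/- → run B
t=1: L0/L1/L2 = BE/-/- → run B
t=2: L0/L1/L2 = E/B/- → run E
t=3: L0/L1/L2 = E/B/- → run E
t=4: L0/L1/L2 = -/BE/- → run B
t=5: L0/L1/L2 = -/E/- → run E
t=6: L0/L1/L2 = -/E/- → run E

completion order = B, E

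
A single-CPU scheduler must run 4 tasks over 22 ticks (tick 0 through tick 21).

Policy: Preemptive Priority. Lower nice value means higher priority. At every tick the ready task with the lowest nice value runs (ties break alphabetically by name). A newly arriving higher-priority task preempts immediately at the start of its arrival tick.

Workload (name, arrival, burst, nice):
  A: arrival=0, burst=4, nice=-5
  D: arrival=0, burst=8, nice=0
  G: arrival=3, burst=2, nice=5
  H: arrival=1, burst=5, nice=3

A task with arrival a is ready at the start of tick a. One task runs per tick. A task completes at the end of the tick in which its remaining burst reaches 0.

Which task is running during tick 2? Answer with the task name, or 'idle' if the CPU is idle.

running at tick 2 = A

t=0: ready={A,D} → run A
t=1: ready={A,D,H} → run A
t=2: ready={A,D,H} → run A
t=3: ready={A,D,G,H} → run A
t=4: ready={D,G,H} → run D
t=5: ready={D,G,H} → run D
t=6: ready={D,G,H} → run D
t=7: ready={D,G,H} → run D
t=8: ready={D,G,H} → run D
t=9: ready={D,G,H} → run D
t=10: ready={D,G,H} → run D
t=11: ready={D,G,H} → run D
t=12: ready={G,H} → run H
t=13: ready={G,H} → run H
t=14: ready={G,H} → run H
t=15: ready={G,H} → run H
t=16: ready={G,H} → run H
t=17: ready={G} → run G
t=18: ready={G} → run G
t=19: (idle)
t=20: (idle)
t=21: (idle)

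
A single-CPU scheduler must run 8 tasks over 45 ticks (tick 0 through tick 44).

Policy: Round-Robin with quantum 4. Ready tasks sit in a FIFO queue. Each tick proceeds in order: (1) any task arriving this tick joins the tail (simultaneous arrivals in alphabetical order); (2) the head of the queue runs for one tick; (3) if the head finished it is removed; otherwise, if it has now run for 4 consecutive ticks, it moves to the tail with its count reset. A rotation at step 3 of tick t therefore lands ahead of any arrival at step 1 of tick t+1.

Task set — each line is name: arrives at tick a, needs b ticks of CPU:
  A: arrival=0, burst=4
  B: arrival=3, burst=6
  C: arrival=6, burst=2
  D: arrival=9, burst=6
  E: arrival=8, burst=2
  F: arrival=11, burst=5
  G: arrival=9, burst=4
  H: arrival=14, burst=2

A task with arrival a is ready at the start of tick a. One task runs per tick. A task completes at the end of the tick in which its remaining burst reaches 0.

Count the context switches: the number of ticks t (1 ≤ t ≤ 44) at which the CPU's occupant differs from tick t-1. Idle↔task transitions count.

t=0: queue=[A] q_used=0 → run A
t=1: queue=[A] q_used=1 → run A
t=2: queue=[A] q_used=2 → run A
t=3: queue=[A,B] q_used=3 → run A
t=4: queue=[B] q_used=0 → run B
t=5: queue=[B] q_used=1 → run B
t=6: queue=[B,C] q_used=2 → run B
t=7: queue=[B,C] q_used=3 → run B
t=8: queue=[C,B,E] q_used=0 → run C
t=9: queue=[C,B,E,D,G] q_used=1 → run C
t=10: queue=[B,E,D,G] q_used=0 → run B
t=11: queue=[B,E,D,G,F] q_used=1 → run B
t=12: queue=[E,D,G,F] q_used=0 → run E
t=13: queue=[E,D,G,F] q_used=1 → run E
t=14: queue=[D,G,F,H] q_used=0 → run D
t=15: queue=[D,G,F,H] q_used=1 → run D
t=16: queue=[D,G,F,H] q_used=2 → run D
t=17: queue=[D,G,F,H] q_used=3 → run D
t=18: queue=[G,F,H,D] q_used=0 → run G
t=19: queue=[G,F,H,D] q_used=1 → run G
t=20: queue=[G,F,H,D] q_used=2 → run G
t=21: queue=[G,F,H,D] q_used=3 → run G
t=22: queue=[F,H,D] q_used=0 → run F
t=23: queue=[F,H,D] q_used=1 → run F
t=24: queue=[F,H,D] q_used=2 → run F
t=25: queue=[F,H,D] q_used=3 → run F
t=26: queue=[H,D,F] q_used=0 → run H
t=27: queue=[H,D,F] q_used=1 → run H
t=28: queue=[D,F] q_used=0 → run D
t=29: queue=[D,F] q_used=1 → run D
t=30: queue=[F] q_used=0 → run F
t=31: (idle)
t=32: (idle)
t=33: (idle)
t=34: (idle)
t=35: (idle)
t=36: (idle)
t=37: (idle)
t=38: (idle)
t=39: (idle)
t=40: (idle)
t=41: (idle)
t=42: (idle)
t=43: (idle)
t=44: (idle)

context switches = 11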